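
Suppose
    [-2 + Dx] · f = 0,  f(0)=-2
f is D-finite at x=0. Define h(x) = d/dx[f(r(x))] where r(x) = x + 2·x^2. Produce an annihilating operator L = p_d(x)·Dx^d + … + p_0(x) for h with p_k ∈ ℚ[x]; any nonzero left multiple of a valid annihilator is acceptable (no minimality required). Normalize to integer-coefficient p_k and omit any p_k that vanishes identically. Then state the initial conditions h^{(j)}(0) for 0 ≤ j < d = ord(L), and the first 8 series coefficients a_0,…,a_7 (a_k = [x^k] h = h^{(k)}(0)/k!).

f: a_k = -2, -4, -4, -8/3, -4/3, -8/15, -8/45, -16/315, …
Substitute x→r, Dx→(1/r')Dx; clear ⇒ L₀.
h₀' ⇒ L via d/dx closure of L₀.
L = (6 + 16·x + 32·x^2) + (-1 - 4·x)·Dx  (order 1).
h: a_k = -4, -24, -56, -400/3, -216, -5296/15, -20848/45, -63328/105, …
ICs: h(0) = -4.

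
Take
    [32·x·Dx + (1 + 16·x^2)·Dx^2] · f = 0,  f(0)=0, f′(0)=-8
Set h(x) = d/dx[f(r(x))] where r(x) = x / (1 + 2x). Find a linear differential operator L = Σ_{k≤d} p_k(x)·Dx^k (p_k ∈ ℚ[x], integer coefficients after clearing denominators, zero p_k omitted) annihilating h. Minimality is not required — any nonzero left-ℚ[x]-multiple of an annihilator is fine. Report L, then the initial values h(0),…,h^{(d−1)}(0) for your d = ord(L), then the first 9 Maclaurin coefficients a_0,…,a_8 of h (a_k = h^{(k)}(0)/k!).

f: a_k = 0, -8, 0, 128/3, 0, -2048/5, 0, 32768/7, 0, …
Substitute x→r, Dx→(1/r')Dx; clear ⇒ L₀.
Differentiate: ansatz ord ≤ ord L₀ ⇒ L.
L = (4 + 40·x) + (1 + 4·x + 20·x^2)·Dx  (order 1).
h: a_k = -8, 32, 32, -768, 2432, 5632, -71168, 172032, 735232, …
ICs: h(0) = -8.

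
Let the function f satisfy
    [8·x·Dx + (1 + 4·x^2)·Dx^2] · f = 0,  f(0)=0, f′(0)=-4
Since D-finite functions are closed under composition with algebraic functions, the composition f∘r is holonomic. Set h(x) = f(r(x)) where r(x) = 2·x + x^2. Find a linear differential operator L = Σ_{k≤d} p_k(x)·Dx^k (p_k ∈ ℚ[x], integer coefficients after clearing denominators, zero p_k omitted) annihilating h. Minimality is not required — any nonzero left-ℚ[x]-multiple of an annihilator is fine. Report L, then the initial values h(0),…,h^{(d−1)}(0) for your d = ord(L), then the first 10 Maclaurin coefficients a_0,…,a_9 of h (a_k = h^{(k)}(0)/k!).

f: a_k = 0, -4, 0, 16/3, 0, -64/5, 0, 256/7, 0, -1024/9, …
L₀ from L_f via x↦r, Dx↦r'^{-1}Dx.
L = (-1 + 32·x + 64·x^2 + 48·x^3 + 12·x^4)·Dx + (1 + x + 16·x^2 + 32·x^3 + 20·x^4 + 4·x^5)·Dx^2  (order 2).
h: a_k = 0, -8, -4, 128/3, 64, -1888/5, -3056/3, 25600/7, 15872, -304256/9, …
ICs: h(0) = 0, h′(0) = -8.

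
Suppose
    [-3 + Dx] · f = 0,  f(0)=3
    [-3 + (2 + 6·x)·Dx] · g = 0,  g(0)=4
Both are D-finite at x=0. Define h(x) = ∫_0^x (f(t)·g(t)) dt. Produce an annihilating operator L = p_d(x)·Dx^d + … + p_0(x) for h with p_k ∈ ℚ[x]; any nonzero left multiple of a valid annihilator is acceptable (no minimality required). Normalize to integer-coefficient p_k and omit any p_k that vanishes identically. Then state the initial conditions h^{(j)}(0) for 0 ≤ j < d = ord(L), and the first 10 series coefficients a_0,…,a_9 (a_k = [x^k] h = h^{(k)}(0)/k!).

f: a_k = 3, 9, 27/2, 27/2, 81/8, 243/40, 243/80, 729/560, 2187/4480, 729/4480, …
g: a_k = 4, 6, -9/2, 27/4, -405/32, 1701/64, -15309/256, 72171/512, -2814669/8192, 14073345/16384, …
f·g: L₀ = L_f ⊗_s L_g, ord ≤ 1·1.
h=∫h₀ ⇒ L = L₀·Dx.
L = (-9 - 18·x)·Dx + (2 + 6·x)·Dx^2  (order 2).
h: a_k = 0, 12, 27, 63/2, 459/16, 2673/160, 8667/640, -21627/8960, 2456001/143360, -9610893/286720, …
ICs: h(0) = 0, h′(0) = 12.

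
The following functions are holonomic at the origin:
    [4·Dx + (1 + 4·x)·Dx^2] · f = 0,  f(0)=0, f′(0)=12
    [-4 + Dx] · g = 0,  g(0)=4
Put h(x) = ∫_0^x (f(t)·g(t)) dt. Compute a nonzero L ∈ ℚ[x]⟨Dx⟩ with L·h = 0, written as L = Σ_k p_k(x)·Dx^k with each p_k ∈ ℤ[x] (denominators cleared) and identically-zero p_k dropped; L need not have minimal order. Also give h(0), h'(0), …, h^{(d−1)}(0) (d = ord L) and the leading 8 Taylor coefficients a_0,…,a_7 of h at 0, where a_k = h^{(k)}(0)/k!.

f: a_k = 0, 12, -24, 64, -192, 3072/5, -2048, 49152/7, …
g: a_k = 4, 16, 32, 128/3, 128/3, 512/15, 1024/45, 4096/315, …
f·g: L₀ = L_f ⊗_s L_g, ord ≤ 2·1.
Integrate: L := L₀·Dx.
L = 64·x·Dx + (-4 - 32·x)·Dx^2 + (1 + 4·x)·Dx^3  (order 3).
h: a_k = 0, 0, 24, 32, 64, 0, 768/5, -1024/3, …
ICs: h(0) = 0, h′(0) = 0, h′′(0) = 48.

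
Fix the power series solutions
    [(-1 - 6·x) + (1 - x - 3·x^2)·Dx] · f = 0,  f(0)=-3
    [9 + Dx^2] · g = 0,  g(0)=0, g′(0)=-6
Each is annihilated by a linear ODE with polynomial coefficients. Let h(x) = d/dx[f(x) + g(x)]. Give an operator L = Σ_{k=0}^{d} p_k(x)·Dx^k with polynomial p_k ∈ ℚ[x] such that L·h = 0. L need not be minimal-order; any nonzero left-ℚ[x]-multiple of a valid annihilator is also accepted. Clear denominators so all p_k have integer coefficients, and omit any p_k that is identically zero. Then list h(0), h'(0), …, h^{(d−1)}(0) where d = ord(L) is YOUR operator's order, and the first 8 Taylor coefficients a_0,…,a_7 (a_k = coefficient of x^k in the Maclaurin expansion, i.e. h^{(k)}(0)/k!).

L = (1584 + 7614·x + 25326·x^2 + 15390·x^3 + 26730·x^4 + 13122·x^5 + 13122·x^6) + (-153 - 819·x + 918·x^2 + 2133·x^3 + 1620·x^4 + 3645·x^5 + 5103·x^6 + 4374·x^7)·Dx + (176 + 846·x + 2814·x^2 + 1710·x^3 + 2970·x^4 + 1458·x^5 + 1458·x^6)·Dx^2 + (-17 - 91·x + 102·x^2 + 237·x^3 + 180·x^4 + 405·x^5 + 567·x^6 + 486·x^7)·Dx^3  (order 3).
h: a_k = -9, -24, -36, -228, -2481/4, -1746, -182037/40, -12192, …
ICs: h(0) = -9, h′(0) = -24, h′′(0) = -72.

f: a_k = -3, -3, -12, -21, -57, -120, -291, -651, …
g: a_k = 0, -6, 0, 9, 0, -81/20, 0, 243/280, …
Sum ⇒ L₀ = lclm(L_f,L_g) in ℚ(x)⟨Dx⟩.
h=h₀': d/dx-closure on L₀ ⇒ L.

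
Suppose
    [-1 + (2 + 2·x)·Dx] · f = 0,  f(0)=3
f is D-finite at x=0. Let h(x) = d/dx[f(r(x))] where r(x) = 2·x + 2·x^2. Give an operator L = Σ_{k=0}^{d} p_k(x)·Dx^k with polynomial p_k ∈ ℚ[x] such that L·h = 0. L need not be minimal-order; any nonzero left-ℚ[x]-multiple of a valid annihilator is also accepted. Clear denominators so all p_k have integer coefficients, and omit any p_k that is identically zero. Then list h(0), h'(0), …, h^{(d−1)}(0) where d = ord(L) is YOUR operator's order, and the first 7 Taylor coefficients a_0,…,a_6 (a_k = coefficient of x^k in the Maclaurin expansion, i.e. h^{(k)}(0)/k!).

f: a_k = 3, 3/2, -3/8, 3/16, -15/128, 21/256, -63/1024, …
L₀ from L_f via x↦r, Dx↦r'^{-1}Dx.
Derive L from L₀ (diff closure).
L = 1 + (-1 - 4·x - 6·x^2 - 4·x^3)·Dx  (order 1).
h: a_k = 3, 3, -9/2, 9/2, -15/8, -27/8, 147/16, …
ICs: h(0) = 3.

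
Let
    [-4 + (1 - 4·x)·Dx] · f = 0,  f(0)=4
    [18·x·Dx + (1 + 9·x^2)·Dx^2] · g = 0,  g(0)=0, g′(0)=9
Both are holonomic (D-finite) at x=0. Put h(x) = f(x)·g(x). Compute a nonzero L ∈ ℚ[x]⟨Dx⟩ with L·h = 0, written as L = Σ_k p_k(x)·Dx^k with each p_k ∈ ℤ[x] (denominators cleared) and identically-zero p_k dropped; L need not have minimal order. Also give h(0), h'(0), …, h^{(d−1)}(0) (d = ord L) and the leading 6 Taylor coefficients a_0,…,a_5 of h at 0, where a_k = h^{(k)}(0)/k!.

f: a_k = 4, 16, 64, 256, 1024, 4096, …
g: a_k = 0, 9, 0, -27, 0, 729/5, …
Sym-product of L_f,L_g gives L₀ (≤ ord 2).
L = 72·x + (8 - 18·x + 144·x^2)·Dx + (-1 + 4·x - 9·x^2 + 36·x^3)·Dx^2  (order 2).
h: a_k = 0, 36, 144, 468, 1872, 40356/5, …
ICs: h(0) = 0, h′(0) = 36.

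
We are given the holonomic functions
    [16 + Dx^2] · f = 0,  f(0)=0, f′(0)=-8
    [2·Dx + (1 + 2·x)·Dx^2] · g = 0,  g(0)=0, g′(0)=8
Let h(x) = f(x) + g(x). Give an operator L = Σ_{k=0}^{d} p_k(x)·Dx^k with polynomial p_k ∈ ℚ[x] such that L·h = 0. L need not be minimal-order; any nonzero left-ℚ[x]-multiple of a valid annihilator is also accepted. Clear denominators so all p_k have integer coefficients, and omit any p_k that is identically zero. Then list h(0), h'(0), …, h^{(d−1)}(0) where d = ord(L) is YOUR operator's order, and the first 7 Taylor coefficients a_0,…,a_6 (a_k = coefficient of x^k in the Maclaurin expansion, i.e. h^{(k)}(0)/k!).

L = (160 + 256·x + 256·x^2)·Dx + (48 + 224·x + 384·x^2 + 256·x^3)·Dx^2 + (10 + 16·x + 16·x^2)·Dx^3 + (3 + 14·x + 24·x^2 + 16·x^3)·Dx^4  (order 4).
h: a_k = 0, 0, -8, 32, -16, 128/15, -128/3, …
ICs: h(0) = 0, h′(0) = 0, h′′(0) = -16, h′′′(0) = 192.

f: a_k = 0, -8, 0, 64/3, 0, -256/15, 0, …
g: a_k = 0, 8, -8, 32/3, -16, 128/5, -128/3, …
f+g: L₀ = lclm(L_f,L_g), ord ≤ 2+2.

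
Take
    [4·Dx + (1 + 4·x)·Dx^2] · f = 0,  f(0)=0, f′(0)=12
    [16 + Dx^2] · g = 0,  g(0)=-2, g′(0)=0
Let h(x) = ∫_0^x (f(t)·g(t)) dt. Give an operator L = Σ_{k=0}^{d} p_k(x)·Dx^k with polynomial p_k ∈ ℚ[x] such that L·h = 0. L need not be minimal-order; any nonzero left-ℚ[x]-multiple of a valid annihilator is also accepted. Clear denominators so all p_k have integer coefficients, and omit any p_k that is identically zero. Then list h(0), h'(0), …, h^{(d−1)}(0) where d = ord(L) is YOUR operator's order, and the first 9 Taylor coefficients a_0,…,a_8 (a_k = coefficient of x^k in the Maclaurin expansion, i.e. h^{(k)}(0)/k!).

L = (-768 + 6144·x + 77824·x^2 + 262144·x^3 + 262144·x^4)·Dx + (256 + 5120·x + 24576·x^2 + 32768·x^3)·Dx^2 + (1280·x + 10752·x^2 + 32768·x^3 + 32768·x^4)·Dx^3 + (16 + 320·x + 1536·x^2 + 2048·x^3)·Dx^4 + (3 + 56·x + 368·x^2 + 1024·x^3 + 1024·x^4)·Dx^5  (order 5).
h: a_k = 0, 0, -12, 16, 16, 0, -384/5, 1536/7, -23808/35, …
ICs: h(0) = 0, h′(0) = 0, h′′(0) = -24, h′′′(0) = 96, h′′′′(0) = 384.

f: a_k = 0, 12, -24, 64, -192, 3072/5, -2048, 49152/7, -24576, …
g: a_k = -2, 0, 16, 0, -64/3, 0, 512/45, 0, -1024/315, …
L₀ := L_f ⊗_s L_g (sym. prod.), ord ≤ 4.
Integrate: L := L₀·Dx.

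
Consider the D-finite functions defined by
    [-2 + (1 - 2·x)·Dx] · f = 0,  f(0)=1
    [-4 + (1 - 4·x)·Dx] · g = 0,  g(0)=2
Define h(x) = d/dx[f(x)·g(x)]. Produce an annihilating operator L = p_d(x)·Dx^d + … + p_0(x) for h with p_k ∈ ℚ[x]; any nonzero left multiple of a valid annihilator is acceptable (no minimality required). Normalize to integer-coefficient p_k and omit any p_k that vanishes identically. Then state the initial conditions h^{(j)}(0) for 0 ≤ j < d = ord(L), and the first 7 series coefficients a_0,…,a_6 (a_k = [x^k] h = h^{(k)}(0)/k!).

L = (28 - 144·x + 192·x^2) + (-3 + 26·x - 72·x^2 + 64·x^3)·Dx  (order 1).
h: a_k = 12, 112, 720, 3968, 20160, 97536, 456960, …
ICs: h(0) = 12.

f: a_k = 1, 2, 4, 8, 16, 32, 64, …
g: a_k = 2, 8, 32, 128, 512, 2048, 8192, …
h₀=f·g: eliminate ⇒ L₀, order ≤ 1·1.
Differentiate: ansatz ord ≤ ord L₀ ⇒ L.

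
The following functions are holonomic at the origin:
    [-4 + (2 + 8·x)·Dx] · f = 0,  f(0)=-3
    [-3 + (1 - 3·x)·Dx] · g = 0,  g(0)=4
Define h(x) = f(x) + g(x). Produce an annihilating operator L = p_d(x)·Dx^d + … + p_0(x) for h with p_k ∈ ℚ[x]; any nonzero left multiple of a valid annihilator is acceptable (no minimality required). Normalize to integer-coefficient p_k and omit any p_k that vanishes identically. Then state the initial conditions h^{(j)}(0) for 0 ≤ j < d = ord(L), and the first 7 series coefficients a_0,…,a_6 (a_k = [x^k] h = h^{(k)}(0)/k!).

L = (48 + 108·x) + (-22 - 120·x - 324·x^2)·Dx + (1 + 19·x + 6·x^2 - 216·x^3)·Dx^2  (order 2).
h: a_k = 1, 6, 42, 96, 354, 888, 3168, …
ICs: h(0) = 1, h′(0) = 6.

f: a_k = -3, -6, 6, -12, 30, -84, 252, …
g: a_k = 4, 12, 36, 108, 324, 972, 2916, …
f+g: L₀ = lclm(L_f,L_g), ord ≤ 1+1.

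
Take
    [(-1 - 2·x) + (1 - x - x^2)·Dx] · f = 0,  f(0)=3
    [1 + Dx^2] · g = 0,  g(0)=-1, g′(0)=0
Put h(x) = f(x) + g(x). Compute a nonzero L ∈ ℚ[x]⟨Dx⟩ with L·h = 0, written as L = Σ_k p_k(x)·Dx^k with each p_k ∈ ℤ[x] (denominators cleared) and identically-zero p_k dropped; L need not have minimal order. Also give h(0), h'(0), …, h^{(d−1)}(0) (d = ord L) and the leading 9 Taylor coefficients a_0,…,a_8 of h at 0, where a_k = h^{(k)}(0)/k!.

L = (19 + 48·x + 31·x^2 + 24·x^3 + 5·x^4 + 2·x^5) + (-5 + x + 4·x^2 + 7·x^3 + 6·x^4 + 3·x^5 + x^6)·Dx + (19 + 48·x + 31·x^2 + 24·x^3 + 5·x^4 + 2·x^5)·Dx^2 + (-5 + x + 4·x^2 + 7·x^3 + 6·x^4 + 3·x^5 + x^6)·Dx^3  (order 3).
h: a_k = 2, 3, 13/2, 9, 359/24, 24, 28081/720, 63, 4112639/40320, …
ICs: h(0) = 2, h′(0) = 3, h′′(0) = 13.

f: a_k = 3, 3, 6, 9, 15, 24, 39, 63, 102, …
g: a_k = -1, 0, 1/2, 0, -1/24, 0, 1/720, 0, -1/40320, …
Weyl lclm of L_f,L_g ⇒ L₀ (ord ≤ 3).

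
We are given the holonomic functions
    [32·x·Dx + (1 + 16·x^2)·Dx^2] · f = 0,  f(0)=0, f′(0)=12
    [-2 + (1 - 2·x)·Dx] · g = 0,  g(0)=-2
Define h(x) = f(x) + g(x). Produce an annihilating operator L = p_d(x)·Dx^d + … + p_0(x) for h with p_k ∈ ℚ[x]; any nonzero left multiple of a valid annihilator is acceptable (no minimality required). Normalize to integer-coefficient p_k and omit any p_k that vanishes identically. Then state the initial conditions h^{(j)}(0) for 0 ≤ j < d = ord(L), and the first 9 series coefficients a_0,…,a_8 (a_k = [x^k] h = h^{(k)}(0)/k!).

L = (32 - 256·x - 1536·x^2)·Dx + (-14 + 32·x + 160·x^2 - 1536·x^3)·Dx^2 + (1 + 6·x + 96·x^3 - 256·x^4)·Dx^3  (order 3).
h: a_k = -2, 8, -8, -80, -32, 2752/5, -128, -50944/7, -512, …
ICs: h(0) = -2, h′(0) = 8, h′′(0) = -16.

f: a_k = 0, 12, 0, -64, 0, 3072/5, 0, -49152/7, 0, …
g: a_k = -2, -4, -8, -16, -32, -64, -128, -256, -512, …
L₀ := lclm(L_f,L_g); ord L₀ ≤ 2+1.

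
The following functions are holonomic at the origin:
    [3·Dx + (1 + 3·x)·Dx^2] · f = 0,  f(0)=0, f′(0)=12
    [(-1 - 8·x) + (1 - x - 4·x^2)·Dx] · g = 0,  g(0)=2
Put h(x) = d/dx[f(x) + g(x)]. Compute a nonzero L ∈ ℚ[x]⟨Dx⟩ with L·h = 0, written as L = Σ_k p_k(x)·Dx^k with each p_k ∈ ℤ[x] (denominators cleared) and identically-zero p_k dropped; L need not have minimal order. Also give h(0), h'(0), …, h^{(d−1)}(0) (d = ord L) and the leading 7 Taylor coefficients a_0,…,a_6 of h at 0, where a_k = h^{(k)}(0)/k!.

f: a_k = 0, 12, -18, 36, -81, 972/5, -486, …
g: a_k = 2, 2, 10, 18, 58, 130, 362, …
L₀ := lclm(L_f,L_g); ord L₀ ≤ 2+1.
h=h₀': d/dx-closure on L₀ ⇒ L.
L = (-342 - 2178·x - 6624·x^2 - 6336·x^3 - 6912·x^4) + (-36 - 696·x - 4356·x^2 - 10176·x^3 - 12960·x^4 - 11520·x^5)·Dx + (13 + 101·x + 191·x^2 - 225·x^3 - 1440·x^4 - 2928·x^5 - 2304·x^6)·Dx^2  (order 2).
h: a_k = 14, -16, 162, -92, 1622, -744, 14922, …
ICs: h(0) = 14, h′(0) = -16.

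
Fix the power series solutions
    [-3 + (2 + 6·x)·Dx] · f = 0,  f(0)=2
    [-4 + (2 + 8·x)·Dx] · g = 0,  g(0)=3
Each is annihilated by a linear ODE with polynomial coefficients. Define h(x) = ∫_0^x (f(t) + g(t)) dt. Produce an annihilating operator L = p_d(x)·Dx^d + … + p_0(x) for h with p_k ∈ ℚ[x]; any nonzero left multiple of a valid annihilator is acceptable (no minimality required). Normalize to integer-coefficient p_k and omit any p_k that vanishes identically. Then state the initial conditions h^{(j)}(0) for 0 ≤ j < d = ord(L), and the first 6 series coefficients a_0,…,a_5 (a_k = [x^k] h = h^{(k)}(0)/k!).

f: a_k = 2, 3, -9/4, 27/8, -405/64, 1701/128, …
g: a_k = 3, 6, -6, 12, -30, 84, …
Weyl lclm of L_f,L_g ⇒ L₀ (ord ≤ 2).
Integrate: L := L₀·Dx.
L = -6·Dx + (7 + 24·x)·Dx^2 + (2 + 14·x + 24·x^2)·Dx^3  (order 3).
h: a_k = 0, 5, 9/2, -11/4, 123/32, -465/64, …
ICs: h(0) = 0, h′(0) = 5, h′′(0) = 9.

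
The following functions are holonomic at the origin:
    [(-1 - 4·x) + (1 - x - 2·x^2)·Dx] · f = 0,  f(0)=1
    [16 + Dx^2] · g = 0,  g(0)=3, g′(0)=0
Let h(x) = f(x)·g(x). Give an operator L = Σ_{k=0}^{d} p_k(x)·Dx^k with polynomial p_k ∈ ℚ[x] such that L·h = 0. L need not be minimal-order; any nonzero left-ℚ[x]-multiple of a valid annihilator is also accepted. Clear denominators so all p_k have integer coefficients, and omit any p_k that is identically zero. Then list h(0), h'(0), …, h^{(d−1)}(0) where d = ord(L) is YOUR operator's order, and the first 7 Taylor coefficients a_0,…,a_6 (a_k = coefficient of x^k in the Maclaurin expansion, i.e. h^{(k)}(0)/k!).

f: a_k = 1, 1, 3, 5, 11, 21, 43, …
g: a_k = 3, 0, -24, 0, 32, 0, -256/15, …
Product ⇒ symmetric product L₀, ord ≤ 2.
L = (-12 + 16·x + 32·x^2) + (2 + 8·x)·Dx + (-1 + x + 2·x^2)·Dx^2  (order 2).
h: a_k = 3, 3, -15, -9, -7, -25, -841/15, …
ICs: h(0) = 3, h′(0) = 3.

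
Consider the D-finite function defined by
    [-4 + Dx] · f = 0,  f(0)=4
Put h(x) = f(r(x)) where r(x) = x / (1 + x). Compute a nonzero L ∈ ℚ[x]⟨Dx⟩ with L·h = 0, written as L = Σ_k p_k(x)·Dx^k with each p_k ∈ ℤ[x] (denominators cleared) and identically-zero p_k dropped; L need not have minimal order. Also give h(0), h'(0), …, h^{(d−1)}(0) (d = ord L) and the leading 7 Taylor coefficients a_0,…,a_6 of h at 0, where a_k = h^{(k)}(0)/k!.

L = -4 + (1 + 2·x + x^2)·Dx  (order 1).
h: a_k = 4, 16, 16, -16/3, -16/3, 112/15, -176/45, …
ICs: h(0) = 4.

f: a_k = 4, 16, 32, 128/3, 128/3, 512/15, 1024/45, …
L₀ from L_f via x↦r, Dx↦r'^{-1}Dx.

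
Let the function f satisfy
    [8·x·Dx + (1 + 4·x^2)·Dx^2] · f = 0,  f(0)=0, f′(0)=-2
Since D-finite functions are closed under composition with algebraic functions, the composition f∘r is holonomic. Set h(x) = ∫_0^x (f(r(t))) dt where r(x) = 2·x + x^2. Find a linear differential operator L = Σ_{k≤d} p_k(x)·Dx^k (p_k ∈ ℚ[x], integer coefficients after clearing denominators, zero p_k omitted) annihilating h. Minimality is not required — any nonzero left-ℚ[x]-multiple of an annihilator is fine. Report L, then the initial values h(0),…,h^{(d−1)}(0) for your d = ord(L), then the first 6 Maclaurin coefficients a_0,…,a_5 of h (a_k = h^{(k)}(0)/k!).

f: a_k = 0, -2, 0, 8/3, 0, -32/5, …
f∘r: x↦r, Dx↦Dx/r' in L_f ⇒ L₀.
h=∫h₀ ⇒ L = L₀·Dx.
L = (-1 + 32·x + 64·x^2 + 48·x^3 + 12·x^4)·Dx^2 + (1 + x + 16·x^2 + 32·x^3 + 20·x^4 + 4·x^5)·Dx^3  (order 3).
h: a_k = 0, 0, -2, -2/3, 16/3, 32/5, …
ICs: h(0) = 0, h′(0) = 0, h′′(0) = -4.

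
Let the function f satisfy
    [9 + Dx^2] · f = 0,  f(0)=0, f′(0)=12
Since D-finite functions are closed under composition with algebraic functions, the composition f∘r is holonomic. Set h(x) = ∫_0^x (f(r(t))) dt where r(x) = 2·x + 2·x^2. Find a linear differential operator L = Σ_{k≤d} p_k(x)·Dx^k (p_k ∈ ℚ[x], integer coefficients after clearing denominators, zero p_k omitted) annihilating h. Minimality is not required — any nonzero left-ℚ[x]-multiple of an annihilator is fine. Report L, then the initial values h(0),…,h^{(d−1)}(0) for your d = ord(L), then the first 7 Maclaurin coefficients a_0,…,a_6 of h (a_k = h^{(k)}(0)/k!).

L = (36 + 216·x + 432·x^2 + 288·x^3)·Dx - 2·Dx^2 + (1 + 2·x)·Dx^3  (order 3).
h: a_k = 0, 0, 12, 8, -36, -432/5, -144/5, …
ICs: h(0) = 0, h′(0) = 0, h′′(0) = 24.

f: a_k = 0, 12, 0, -18, 0, 81/10, 0, …
f∘r: x↦r, Dx↦Dx/r' in L_f ⇒ L₀.
∫: right-multiply L₀ by Dx.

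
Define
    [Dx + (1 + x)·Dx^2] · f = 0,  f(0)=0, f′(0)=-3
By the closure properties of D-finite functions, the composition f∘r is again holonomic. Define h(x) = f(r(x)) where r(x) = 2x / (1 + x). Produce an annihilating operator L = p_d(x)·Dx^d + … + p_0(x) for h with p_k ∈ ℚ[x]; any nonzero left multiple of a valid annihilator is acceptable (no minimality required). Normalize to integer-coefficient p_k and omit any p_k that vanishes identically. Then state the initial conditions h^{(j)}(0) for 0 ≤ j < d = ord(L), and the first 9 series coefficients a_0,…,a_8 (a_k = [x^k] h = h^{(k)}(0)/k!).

L = (4 + 6·x)·Dx + (1 + 4·x + 3·x^2)·Dx^2  (order 2).
h: a_k = 0, -6, 12, -26, 60, -726/5, 364, -6558/7, 2460, …
ICs: h(0) = 0, h′(0) = -6.

f: a_k = 0, -3, 3/2, -1, 3/4, -3/5, 1/2, -3/7, 3/8, …
Change of var in L_f (x↦r) gives L₀.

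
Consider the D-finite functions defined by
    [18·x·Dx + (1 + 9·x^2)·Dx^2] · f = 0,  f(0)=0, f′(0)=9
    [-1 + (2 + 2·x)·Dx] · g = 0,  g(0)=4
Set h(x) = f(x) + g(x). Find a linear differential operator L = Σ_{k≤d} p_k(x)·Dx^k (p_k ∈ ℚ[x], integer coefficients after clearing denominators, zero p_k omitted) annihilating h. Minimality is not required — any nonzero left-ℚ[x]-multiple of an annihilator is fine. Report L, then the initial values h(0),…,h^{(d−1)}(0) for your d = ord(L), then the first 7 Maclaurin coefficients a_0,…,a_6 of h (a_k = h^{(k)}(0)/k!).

f: a_k = 0, 9, 0, -27, 0, 729/5, 0, …
g: a_k = 4, 2, -1/2, 1/4, -5/32, 7/64, -21/256, …
Weyl lclm of L_f,L_g ⇒ L₀ (ord ≤ 3).
L = (-36 - 90·x + 972·x^2 + 486·x^3)·Dx + (-75 - 144·x + 1818·x^2 + 3888·x^3 + 1701·x^4)·Dx^2 + (-2 + 70·x + 108·x^2 + 684·x^3 + 1134·x^4 + 486·x^5)·Dx^3  (order 3).
h: a_k = 4, 11, -1/2, -107/4, -5/32, 46691/320, -21/256, …
ICs: h(0) = 4, h′(0) = 11, h′′(0) = -1.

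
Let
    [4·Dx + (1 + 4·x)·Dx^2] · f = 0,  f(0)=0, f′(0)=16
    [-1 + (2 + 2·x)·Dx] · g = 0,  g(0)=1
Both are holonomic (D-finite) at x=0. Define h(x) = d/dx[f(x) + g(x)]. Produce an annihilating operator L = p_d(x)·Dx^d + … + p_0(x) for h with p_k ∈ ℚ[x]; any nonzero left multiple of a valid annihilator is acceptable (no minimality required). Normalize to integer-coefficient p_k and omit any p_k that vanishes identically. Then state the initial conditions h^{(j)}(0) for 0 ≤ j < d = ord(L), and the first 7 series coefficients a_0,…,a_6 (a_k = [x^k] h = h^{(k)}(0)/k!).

f: a_k = 0, 16, -32, 256/3, -256, 4096/5, -8192/3, …
g: a_k = 1, 1/2, -1/8, 1/16, -5/128, 7/256, -21/1024, …
Weyl lclm of L_f,L_g ⇒ L₀ (ord ≤ 3).
h₀' ⇒ L via d/dx closure of L₀.
L = (52 + 16·x) + (125 + 232·x + 80·x^2)·Dx + (14 + 78·x + 96·x^2 + 32·x^3)·Dx^2  (order 2).
h: a_k = 33/2, -257/4, 4099/16, -32773/32, 1048611/256, -8388671/512, 134217959/2048, …
ICs: h(0) = 33/2, h′(0) = -257/4.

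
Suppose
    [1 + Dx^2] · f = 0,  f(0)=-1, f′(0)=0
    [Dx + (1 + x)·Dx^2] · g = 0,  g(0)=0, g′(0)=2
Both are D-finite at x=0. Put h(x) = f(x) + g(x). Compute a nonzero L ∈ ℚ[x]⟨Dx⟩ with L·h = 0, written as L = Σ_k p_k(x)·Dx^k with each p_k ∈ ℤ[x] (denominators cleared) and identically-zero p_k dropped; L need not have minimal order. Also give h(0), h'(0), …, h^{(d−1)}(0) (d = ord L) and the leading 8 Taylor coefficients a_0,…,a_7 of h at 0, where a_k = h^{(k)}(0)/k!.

f: a_k = -1, 0, 1/2, 0, -1/24, 0, 1/720, 0, …
g: a_k = 0, 2, -1, 2/3, -1/2, 2/5, -1/3, 2/7, …
h₀=f+g: left-lcm gives L₀, ord ≤ 4.
L = (7 + 2·x + x^2)·Dx + (3 + 5·x + 3·x^2 + x^3)·Dx^2 + (7 + 2·x + x^2)·Dx^3 + (3 + 5·x + 3·x^2 + x^3)·Dx^4  (order 4).
h: a_k = -1, 2, -1/2, 2/3, -13/24, 2/5, -239/720, 2/7, …
ICs: h(0) = -1, h′(0) = 2, h′′(0) = -1, h′′′(0) = 4.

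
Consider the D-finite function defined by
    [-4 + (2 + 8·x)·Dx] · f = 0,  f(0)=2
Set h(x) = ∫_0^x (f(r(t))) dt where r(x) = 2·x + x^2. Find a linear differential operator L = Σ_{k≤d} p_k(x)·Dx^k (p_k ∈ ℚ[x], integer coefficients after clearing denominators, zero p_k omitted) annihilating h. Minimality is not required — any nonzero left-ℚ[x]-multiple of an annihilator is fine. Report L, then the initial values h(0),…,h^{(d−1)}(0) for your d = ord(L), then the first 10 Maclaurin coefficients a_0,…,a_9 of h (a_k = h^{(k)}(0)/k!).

f: a_k = 2, 4, -4, 8, -20, 56, -168, 528, -1716, 5720, …
h₀=f(r): pull back L_f along r ⇒ L₀.
h=∫₀ˣh₀: take L = L₀·Dx.
L = (-4 - 4·x)·Dx + (1 + 8·x + 4·x^2)·Dx^2  (order 2).
h: a_k = 0, 2, 4, -4, 12, -228/5, 200, -6744/7, 4956, -80284/3, …
ICs: h(0) = 0, h′(0) = 2.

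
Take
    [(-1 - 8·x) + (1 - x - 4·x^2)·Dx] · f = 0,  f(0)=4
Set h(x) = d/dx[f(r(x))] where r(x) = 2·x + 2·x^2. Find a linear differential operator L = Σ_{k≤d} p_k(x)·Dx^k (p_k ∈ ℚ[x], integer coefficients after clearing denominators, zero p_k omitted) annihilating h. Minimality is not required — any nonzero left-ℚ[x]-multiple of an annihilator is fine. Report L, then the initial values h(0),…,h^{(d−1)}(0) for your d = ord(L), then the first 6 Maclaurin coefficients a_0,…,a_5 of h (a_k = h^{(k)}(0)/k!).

f: a_k = 4, 4, 20, 36, 116, 260, …
f∘r: x↦r, Dx↦Dx/r' in L_f ⇒ L₀.
h=h₀': d/dx-closure on L₀ ⇒ L.
L = (22 + 204·x + 1260·x^2 + 4672·x^3 + 8736·x^4 + 7680·x^5 + 2560·x^6) + (-1 - 16·x + 6·x^2 + 420·x^3 + 1520·x^4 + 2400·x^5 + 1792·x^6 + 512·x^7)·Dx  (order 1).
h: a_k = 8, 176, 1344, 11200, 83040, 596160, …
ICs: h(0) = 8.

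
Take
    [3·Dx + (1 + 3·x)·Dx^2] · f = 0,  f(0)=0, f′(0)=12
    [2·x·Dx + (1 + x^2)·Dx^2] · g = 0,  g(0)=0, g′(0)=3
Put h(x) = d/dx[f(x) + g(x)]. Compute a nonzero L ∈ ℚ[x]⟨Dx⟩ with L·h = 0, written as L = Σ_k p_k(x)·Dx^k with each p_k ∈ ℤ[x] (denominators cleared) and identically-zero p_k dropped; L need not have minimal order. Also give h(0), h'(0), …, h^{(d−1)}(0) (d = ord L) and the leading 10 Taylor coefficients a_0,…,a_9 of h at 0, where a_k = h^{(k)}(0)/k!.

f: a_k = 0, 12, -18, 36, -81, 972/5, -486, 8748/7, -6561/2, 8748, …
g: a_k = 0, 3, 0, -1, 0, 3/5, 0, -3/7, 0, 1/3, …
Sum ⇒ L₀ = lclm(L_f,L_g) in ℚ(x)⟨Dx⟩.
Derive L from L₀ (diff closure).
L = (-6 - 54·x + 18·x^2 + 18·x^3) + (-20 - 12·x - 48·x^2 + 36·x^3 + 36·x^4)·Dx + (-3 - 7·x + 6·x^2 + 2·x^3 + 9·x^4 + 9·x^5)·Dx^2  (order 2).
h: a_k = 15, -36, 105, -324, 975, -2916, 8745, -26244, 78735, -236196, …
ICs: h(0) = 15, h′(0) = -36.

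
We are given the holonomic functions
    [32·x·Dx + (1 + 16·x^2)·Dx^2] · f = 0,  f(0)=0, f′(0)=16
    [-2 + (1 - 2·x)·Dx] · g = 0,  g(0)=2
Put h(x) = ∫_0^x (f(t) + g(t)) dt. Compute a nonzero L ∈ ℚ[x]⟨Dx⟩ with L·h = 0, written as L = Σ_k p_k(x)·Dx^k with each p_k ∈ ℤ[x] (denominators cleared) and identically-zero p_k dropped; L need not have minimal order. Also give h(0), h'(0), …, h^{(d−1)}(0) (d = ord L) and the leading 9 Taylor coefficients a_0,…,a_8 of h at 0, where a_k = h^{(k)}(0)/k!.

f: a_k = 0, 16, 0, -256/3, 0, 4096/5, 0, -65536/7, 0, …
g: a_k = 2, 4, 8, 16, 32, 64, 128, 256, 512, …
f+g: L₀ = lclm(L_f,L_g), ord ≤ 2+1.
h=∫h₀ ⇒ L = L₀·Dx.
L = (32 - 256·x - 1536·x^2)·Dx^2 + (-14 + 32·x + 160·x^2 - 1536·x^3)·Dx^3 + (1 + 6·x + 96·x^3 - 256·x^4)·Dx^4  (order 4).
h: a_k = 0, 2, 10, 8/3, -52/3, 32/5, 736/5, 128/7, -7968/7, …
ICs: h(0) = 0, h′(0) = 2, h′′(0) = 20, h′′′(0) = 16.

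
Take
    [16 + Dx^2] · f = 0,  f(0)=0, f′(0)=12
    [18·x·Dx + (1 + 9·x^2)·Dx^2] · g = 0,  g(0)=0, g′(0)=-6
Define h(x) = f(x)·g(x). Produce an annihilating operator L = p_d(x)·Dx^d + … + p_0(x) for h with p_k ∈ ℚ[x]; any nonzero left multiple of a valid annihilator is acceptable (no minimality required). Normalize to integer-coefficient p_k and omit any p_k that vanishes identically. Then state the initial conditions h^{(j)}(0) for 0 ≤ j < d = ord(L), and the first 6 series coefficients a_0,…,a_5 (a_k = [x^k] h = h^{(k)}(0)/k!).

f: a_k = 0, 12, 0, -32, 0, 128/5, …
g: a_k = 0, -6, 0, 18, 0, -486/5, …
h₀=f·g: eliminate ⇒ L₀, order ≤ 2·2.
L = (20800 + 494784·x^2 + 2923776·x^4 + 11943936·x^6 + 26873856·x^8) + (19584·x + 342144·x^3 + 2239488·x^5 + 6718464·x^7)·Dx + (1700 + 42732·x^2 + 318816·x^4 + 1492992·x^6 + 3359232·x^8)·Dx^2 + (1224·x + 21384·x^3 + 139968·x^5 + 419904·x^7)·Dx^3 + (25 + 738·x^2 + 8505·x^4 + 46656·x^6 + 104976·x^8)·Dx^4  (order 4).
h: a_k = 0, 0, -72, 0, 408, 0, …
ICs: h(0) = 0, h′(0) = 0, h′′(0) = -144, h′′′(0) = 0.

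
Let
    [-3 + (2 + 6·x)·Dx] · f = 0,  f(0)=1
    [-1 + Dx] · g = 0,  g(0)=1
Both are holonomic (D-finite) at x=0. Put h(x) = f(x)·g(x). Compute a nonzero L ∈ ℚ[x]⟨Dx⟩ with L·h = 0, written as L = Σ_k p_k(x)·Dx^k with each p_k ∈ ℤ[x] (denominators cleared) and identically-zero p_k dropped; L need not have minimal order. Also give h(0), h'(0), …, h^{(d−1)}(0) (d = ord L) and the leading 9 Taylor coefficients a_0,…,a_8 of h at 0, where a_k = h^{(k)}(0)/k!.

f: a_k = 1, 3/2, -9/8, 27/16, -405/128, 1701/256, -15309/1024, 72171/2048, -2814669/32768, …
g: a_k = 1, 1, 1/2, 1/6, 1/24, 1/120, 1/720, 1/5040, 1/40320, …
Product ⇒ symmetric product L₀, ord ≤ 1.
L = (-5 - 6·x) + (2 + 6·x)·Dx  (order 1).
h: a_k = 1, 5/2, 7/8, 71/48, -671/384, 16157/3840, -88837/9216, 14933039/645120, -589833983/10321920, …
ICs: h(0) = 1.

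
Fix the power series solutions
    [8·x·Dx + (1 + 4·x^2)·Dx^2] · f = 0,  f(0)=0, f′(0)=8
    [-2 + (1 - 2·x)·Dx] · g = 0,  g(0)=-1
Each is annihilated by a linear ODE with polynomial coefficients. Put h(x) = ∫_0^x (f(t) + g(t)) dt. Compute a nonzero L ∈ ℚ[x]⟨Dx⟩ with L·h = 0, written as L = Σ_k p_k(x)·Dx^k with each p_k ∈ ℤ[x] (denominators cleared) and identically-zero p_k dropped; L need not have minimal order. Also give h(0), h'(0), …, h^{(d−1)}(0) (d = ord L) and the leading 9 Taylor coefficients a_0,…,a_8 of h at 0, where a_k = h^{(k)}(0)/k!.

f: a_k = 0, 8, 0, -32/3, 0, 128/5, 0, -512/7, 0, …
g: a_k = -1, -2, -4, -8, -16, -32, -64, -128, -256, …
f+g: L₀ = lclm(L_f,L_g), ord ≤ 2+1.
h=∫h₀ ⇒ L = L₀·Dx.
L = (8 - 64·x - 96·x^2)·Dx^2 + (-8 + 8·x - 32·x^2 - 96·x^3)·Dx^3 + (1 - 16·x^4)·Dx^4  (order 4).
h: a_k = 0, -1, 3, -4/3, -14/3, -16/5, -16/15, -64/7, -176/7, …
ICs: h(0) = 0, h′(0) = -1, h′′(0) = 6, h′′′(0) = -8.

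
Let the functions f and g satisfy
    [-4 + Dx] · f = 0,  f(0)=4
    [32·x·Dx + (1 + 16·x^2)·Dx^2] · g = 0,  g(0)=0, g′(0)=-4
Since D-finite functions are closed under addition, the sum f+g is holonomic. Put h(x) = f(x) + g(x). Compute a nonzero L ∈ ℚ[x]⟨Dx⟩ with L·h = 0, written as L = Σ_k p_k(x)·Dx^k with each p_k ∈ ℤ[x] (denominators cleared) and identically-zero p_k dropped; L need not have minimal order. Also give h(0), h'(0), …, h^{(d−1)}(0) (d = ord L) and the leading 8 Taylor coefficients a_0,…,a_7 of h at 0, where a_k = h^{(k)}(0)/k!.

f: a_k = 4, 16, 32, 128/3, 128/3, 512/15, 1024/45, 4096/315, …
g: a_k = 0, -4, 0, 64/3, 0, -1024/5, 0, 16384/7, …
L₀ := lclm(L_f,L_g); ord L₀ ≤ 1+2.
L = (32 - 256·x - 512·x^2)·Dx + (-12 + 48·x + 64·x^2 - 256·x^3)·Dx^2 + (1 + 4·x + 16·x^2 + 64·x^3)·Dx^3  (order 3).
h: a_k = 4, 12, 32, 64, 128/3, -512/3, 1024/45, 741376/315, …
ICs: h(0) = 4, h′(0) = 12, h′′(0) = 64.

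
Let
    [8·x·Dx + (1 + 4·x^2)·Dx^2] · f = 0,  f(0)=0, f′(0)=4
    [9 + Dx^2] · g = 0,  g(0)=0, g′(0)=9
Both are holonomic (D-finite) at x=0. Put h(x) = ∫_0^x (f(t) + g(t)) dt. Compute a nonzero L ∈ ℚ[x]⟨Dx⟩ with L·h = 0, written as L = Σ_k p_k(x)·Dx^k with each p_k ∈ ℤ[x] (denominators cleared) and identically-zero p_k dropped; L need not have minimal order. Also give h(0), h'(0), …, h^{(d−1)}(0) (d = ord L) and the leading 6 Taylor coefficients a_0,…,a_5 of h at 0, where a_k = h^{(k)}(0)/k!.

f: a_k = 0, 4, 0, -16/3, 0, 64/5, …
g: a_k = 0, 9, 0, -27/2, 0, 243/40, …
h₀=f+g: left-lcm gives L₀, ord ≤ 4.
Integrate: L := L₀·Dx.
L = (-2808·x + 19008·x^3 + 10368·x^5)·Dx^2 + (9 + 1548·x^2 + 7344·x^4 + 5184·x^6)·Dx^3 + (-312·x + 2112·x^3 + 1152·x^5)·Dx^4 + (1 + 172·x^2 + 816·x^4 + 576·x^6)·Dx^5  (order 5).
h: a_k = 0, 0, 13/2, 0, -113/24, 0, …
ICs: h(0) = 0, h′(0) = 0, h′′(0) = 13, h′′′(0) = 0, h′′′′(0) = -113.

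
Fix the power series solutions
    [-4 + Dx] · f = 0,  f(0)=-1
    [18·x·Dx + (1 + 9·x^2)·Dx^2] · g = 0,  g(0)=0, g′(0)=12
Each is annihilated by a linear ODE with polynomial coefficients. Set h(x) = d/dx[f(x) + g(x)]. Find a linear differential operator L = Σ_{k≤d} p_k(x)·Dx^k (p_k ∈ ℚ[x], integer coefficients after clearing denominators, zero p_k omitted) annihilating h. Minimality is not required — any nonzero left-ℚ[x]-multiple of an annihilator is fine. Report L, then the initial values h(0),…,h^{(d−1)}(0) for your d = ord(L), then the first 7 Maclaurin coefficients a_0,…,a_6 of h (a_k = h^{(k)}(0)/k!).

f: a_k = -1, -4, -8, -32/3, -32/3, -128/15, -256/45, …
g: a_k = 0, 12, 0, -36, 0, 972/5, 0, …
f+g: L₀ = lclm(L_f,L_g), ord ≤ 1+2.
h=h₀': d/dx-closure on L₀ ⇒ L.
L = (36 - 144·x - 972·x^2 - 1296·x^3) + (-17 + 99·x^2 - 648·x^4)·Dx + (2 + 9·x + 36·x^2 + 81·x^3 + 162·x^4)·Dx^2  (order 2).
h: a_k = 8, -16, -140, -128/3, 2788/3, -512/15, -394684/45, …
ICs: h(0) = 8, h′(0) = -16.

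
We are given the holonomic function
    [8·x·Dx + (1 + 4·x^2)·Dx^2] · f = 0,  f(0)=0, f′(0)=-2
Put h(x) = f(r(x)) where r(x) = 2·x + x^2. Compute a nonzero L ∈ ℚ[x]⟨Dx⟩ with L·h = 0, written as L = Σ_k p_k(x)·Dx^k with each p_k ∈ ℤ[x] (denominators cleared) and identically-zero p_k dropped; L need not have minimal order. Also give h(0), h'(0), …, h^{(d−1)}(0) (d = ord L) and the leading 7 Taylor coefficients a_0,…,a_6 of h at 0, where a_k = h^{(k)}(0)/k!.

L = (-1 + 32·x + 64·x^2 + 48·x^3 + 12·x^4)·Dx + (1 + x + 16·x^2 + 32·x^3 + 20·x^4 + 4·x^5)·Dx^2  (order 2).
h: a_k = 0, -4, -2, 64/3, 32, -944/5, -1528/3, …
ICs: h(0) = 0, h′(0) = -4.

f: a_k = 0, -2, 0, 8/3, 0, -32/5, 0, …
Change of var in L_f (x↦r) gives L₀.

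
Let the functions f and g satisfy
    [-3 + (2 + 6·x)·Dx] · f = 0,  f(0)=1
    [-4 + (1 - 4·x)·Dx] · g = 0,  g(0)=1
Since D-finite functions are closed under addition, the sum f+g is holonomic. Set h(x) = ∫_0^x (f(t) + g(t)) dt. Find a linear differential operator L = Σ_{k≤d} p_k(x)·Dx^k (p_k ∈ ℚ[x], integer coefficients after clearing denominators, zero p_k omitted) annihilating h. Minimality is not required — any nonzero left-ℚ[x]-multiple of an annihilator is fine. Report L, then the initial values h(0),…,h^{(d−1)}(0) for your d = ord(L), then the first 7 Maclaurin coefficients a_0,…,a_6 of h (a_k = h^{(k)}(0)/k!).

f: a_k = 1, 3/2, -9/8, 27/16, -405/128, 1701/256, -15309/1024, …
g: a_k = 1, 4, 16, 64, 256, 1024, 4096, …
Sum ⇒ L₀ = lclm(L_f,L_g) in ℚ(x)⟨Dx⟩.
∫: right-multiply L₀ by Dx.
L = (228 + 432·x)·Dx + (-137 - 696·x - 1296·x^2)·Dx^2 + (10 + 62·x - 192·x^2 - 864·x^3)·Dx^3  (order 3).
h: a_k = 0, 2, 11/4, 119/24, 1051/64, 32363/640, 263845/1536, …
ICs: h(0) = 0, h′(0) = 2, h′′(0) = 11/2.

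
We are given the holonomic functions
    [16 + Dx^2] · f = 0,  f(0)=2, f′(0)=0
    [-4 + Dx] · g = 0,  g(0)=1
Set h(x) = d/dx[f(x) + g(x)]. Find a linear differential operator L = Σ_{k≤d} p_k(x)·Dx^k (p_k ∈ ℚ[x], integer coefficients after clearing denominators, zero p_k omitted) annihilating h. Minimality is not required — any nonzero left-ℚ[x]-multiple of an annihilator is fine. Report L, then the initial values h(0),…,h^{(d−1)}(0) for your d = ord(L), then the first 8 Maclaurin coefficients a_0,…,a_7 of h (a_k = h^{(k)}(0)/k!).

L = 64 - 16·Dx + 4·Dx^2 - Dx^3  (order 3).
h: a_k = 4, -16, 32, 128, 128/3, -512/15, 1024/45, 4096/105, …
ICs: h(0) = 4, h′(0) = -16, h′′(0) = 64.

f: a_k = 2, 0, -16, 0, 64/3, 0, -512/45, 0, …
g: a_k = 1, 4, 8, 32/3, 32/3, 128/15, 256/45, 1024/315, …
L₀ := lclm(L_f,L_g); ord L₀ ≤ 2+1.
Differentiate: ansatz ord ≤ ord L₀ ⇒ L.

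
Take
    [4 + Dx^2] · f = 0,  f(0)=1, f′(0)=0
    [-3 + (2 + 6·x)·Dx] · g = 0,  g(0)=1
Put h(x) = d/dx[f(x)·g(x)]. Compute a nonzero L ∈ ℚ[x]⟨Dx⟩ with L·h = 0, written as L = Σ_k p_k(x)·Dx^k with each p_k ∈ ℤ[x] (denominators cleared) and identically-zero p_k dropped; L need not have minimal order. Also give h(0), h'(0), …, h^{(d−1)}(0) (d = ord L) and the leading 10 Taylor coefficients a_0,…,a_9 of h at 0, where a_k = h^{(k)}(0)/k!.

L = (1453 + 11712·x + 26784·x^2 + 27648·x^3 + 20736·x^4) + (132 - 756·x - 5184·x^2 - 5184·x^3)·Dx + (172 + 1416·x + 4428·x^2 + 6912·x^3 + 5184·x^4)·Dx^2  (order 2).
h: a_k = 3/2, -25/4, -63/16, -95/96, 5465/256, -435961/7680, 4933523/30720, -598666367/1290240, 3066682107/2293760, -1432445686681/371589120, …
ICs: h(0) = 3/2, h′(0) = -25/4.

f: a_k = 1, 0, -2, 0, 2/3, 0, -4/45, 0, 2/315, 0, …
g: a_k = 1, 3/2, -9/8, 27/16, -405/128, 1701/256, -15309/1024, 72171/2048, -2814669/32768, 14073345/65536, …
L₀ := L_f ⊗_s L_g (sym. prod.), ord ≤ 2.
Derive L from L₀ (diff closure).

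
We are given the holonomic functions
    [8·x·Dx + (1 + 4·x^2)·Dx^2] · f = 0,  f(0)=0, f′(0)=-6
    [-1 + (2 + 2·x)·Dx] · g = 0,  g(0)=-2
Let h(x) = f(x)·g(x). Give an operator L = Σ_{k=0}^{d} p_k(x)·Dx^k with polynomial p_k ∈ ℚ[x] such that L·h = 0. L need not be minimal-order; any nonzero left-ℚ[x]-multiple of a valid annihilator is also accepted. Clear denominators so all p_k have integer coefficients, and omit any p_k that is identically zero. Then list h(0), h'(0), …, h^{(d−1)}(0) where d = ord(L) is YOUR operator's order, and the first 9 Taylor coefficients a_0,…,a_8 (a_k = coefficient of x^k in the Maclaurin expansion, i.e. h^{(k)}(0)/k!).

L = (3 - 16·x - 4·x^2) + (-4 + 28·x + 48·x^2 + 16·x^3)·Dx + (4 + 8·x + 20·x^2 + 32·x^3 + 16·x^4)·Dx^2  (order 2).
h: a_k = 0, 12, 6, -35/2, -29/4, 6389/160, 5929/320, -1022653/8960, -944407/17920, …
ICs: h(0) = 0, h′(0) = 12.

f: a_k = 0, -6, 0, 8, 0, -96/5, 0, 384/7, 0, …
g: a_k = -2, -1, 1/4, -1/8, 5/64, -7/128, 21/512, -33/1024, 429/16384, …
Sym-product of L_f,L_g gives L₀ (≤ ord 2).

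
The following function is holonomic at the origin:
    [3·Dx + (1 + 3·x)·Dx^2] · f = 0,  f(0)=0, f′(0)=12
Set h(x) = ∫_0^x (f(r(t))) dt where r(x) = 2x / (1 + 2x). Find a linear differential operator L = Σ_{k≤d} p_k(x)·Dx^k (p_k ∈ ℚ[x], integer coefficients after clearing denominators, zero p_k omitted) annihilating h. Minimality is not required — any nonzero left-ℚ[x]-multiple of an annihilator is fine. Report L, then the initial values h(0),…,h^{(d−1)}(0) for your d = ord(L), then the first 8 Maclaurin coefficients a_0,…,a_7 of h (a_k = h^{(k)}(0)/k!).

f: a_k = 0, 12, -18, 36, -81, 972/5, -486, 8748/7, …
Substitute x→r, Dx→(1/r')Dx; clear ⇒ L₀.
h=∫₀ˣh₀: take L = L₀·Dx.
L = (10 + 32·x)·Dx^2 + (1 + 10·x + 16·x^2)·Dx^3  (order 3).
h: a_k = 0, 0, 12, -40, 168, -816, 21824/5, -24960, …
ICs: h(0) = 0, h′(0) = 0, h′′(0) = 24.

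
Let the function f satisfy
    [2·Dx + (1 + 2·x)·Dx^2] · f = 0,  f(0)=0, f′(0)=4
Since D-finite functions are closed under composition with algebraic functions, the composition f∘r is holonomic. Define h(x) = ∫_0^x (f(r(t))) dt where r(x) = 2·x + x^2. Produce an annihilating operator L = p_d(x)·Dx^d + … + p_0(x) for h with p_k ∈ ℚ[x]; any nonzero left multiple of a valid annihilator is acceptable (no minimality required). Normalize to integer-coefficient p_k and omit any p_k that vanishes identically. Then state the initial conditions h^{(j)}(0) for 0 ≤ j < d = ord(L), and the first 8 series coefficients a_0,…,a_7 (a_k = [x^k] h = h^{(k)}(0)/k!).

f: a_k = 0, 4, -4, 16/3, -8, 64/5, -64/3, 256/7, …
Substitute x→r, Dx→(1/r')Dx; clear ⇒ L₀.
∫: right-multiply L₀ by Dx.
L = (3 + 4·x + 2·x^2)·Dx^2 + (1 + 5·x + 6·x^2 + 2·x^3)·Dx^3  (order 3).
h: a_k = 0, 0, 4, -4, 20/3, -68/5, 464/15, -528/7, …
ICs: h(0) = 0, h′(0) = 0, h′′(0) = 8.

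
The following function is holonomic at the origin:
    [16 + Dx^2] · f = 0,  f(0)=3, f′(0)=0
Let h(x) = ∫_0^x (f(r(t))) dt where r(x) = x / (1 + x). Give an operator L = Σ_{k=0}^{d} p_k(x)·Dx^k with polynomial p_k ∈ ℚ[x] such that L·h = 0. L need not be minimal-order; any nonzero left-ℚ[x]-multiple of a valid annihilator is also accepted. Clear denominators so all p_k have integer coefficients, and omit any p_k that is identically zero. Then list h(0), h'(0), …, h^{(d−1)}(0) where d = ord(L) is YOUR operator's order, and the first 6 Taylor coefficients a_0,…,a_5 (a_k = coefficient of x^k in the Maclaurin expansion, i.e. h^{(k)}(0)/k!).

L = 16·Dx + (2 + 6·x + 6·x^2 + 2·x^3)·Dx^2 + (1 + 4·x + 6·x^2 + 4·x^3 + x^4)·Dx^3  (order 3).
h: a_k = 0, 3, 0, -8, 12, -8, …
ICs: h(0) = 0, h′(0) = 3, h′′(0) = 0.

f: a_k = 3, 0, -24, 0, 32, 0, …
f∘r: x↦r, Dx↦Dx/r' in L_f ⇒ L₀.
∫: right-multiply L₀ by Dx.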